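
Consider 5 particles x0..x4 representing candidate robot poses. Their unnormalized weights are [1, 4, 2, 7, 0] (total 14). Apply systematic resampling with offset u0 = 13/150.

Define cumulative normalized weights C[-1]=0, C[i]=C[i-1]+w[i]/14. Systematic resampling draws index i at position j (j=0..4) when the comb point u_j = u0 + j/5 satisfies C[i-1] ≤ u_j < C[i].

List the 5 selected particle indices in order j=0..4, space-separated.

1 1 2 3 3

C = [1/14, 5/14, 1/2, 1, 1]
j=0: u_0=13/150 ∈ [1/14, 5/14) → index 1
j=1: u_1=43/150 ∈ [1/14, 5/14) → index 1
j=2: u_2=73/150 ∈ [5/14, 1/2) → index 2
j=3: u_3=103/150 ∈ [1/2, 1) → index 3
j=4: u_4=133/150 ∈ [1/2, 1) → index 3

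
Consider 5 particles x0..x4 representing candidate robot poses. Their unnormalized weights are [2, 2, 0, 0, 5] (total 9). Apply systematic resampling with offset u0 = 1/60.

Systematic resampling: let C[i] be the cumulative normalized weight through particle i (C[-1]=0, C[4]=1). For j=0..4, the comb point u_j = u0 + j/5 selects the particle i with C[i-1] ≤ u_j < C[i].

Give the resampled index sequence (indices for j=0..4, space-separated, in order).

0 0 1 4 4

C = [2/9, 4/9, 4/9, 4/9, 1]
j=0: u_0=1/60 ∈ [0, 2/9) → index 0
j=1: u_1=13/60 ∈ [0, 2/9) → index 0
j=2: u_2=5/12 ∈ [2/9, 4/9) → index 1
j=3: u_3=37/60 ∈ [4/9, 1) → index 4
j=4: u_4=49/60 ∈ [4/9, 1) → index 4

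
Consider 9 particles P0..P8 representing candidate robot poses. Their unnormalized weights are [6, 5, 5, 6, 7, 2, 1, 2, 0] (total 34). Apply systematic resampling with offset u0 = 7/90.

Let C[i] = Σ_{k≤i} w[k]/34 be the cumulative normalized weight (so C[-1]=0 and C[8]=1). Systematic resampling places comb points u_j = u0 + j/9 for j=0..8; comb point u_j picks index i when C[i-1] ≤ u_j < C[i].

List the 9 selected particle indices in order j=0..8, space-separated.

0 1 1 2 3 3 4 5 7

C = [3/17, 11/34, 8/17, 11/17, 29/34, 31/34, 16/17, 1, 1]
j=0: u_0=7/90 ∈ [0, 3/17) → index 0
j=1: u_1=17/90 ∈ [3/17, 11/34) → index 1
j=2: u_2=3/10 ∈ [3/17, 11/34) → index 1
j=3: u_3=37/90 ∈ [11/34, 8/17) → index 2
j=4: u_4=47/90 ∈ [8/17, 11/17) → index 3
j=5: u_5=19/30 ∈ [8/17, 11/17) → index 3
j=6: u_6=67/90 ∈ [11/17, 29/34) → index 4
j=7: u_7=77/90 ∈ [29/34, 31/34) → index 5
j=8: u_8=29/30 ∈ [16/17, 1) → index 7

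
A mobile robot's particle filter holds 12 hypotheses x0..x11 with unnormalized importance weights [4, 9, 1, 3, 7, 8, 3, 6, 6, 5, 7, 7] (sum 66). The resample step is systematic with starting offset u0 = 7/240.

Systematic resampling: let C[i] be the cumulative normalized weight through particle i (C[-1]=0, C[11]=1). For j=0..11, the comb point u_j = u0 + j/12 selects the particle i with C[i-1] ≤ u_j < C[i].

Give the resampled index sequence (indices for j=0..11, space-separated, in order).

0 1 1 4 4 5 6 7 8 9 10 11

C = [2/33, 13/66, 7/33, 17/66, 4/11, 16/33, 35/66, 41/66, 47/66, 26/33, 59/66, 1]
j=0: u_0=7/240 ∈ [0, 2/33) → index 0
j=1: u_1=9/80 ∈ [2/33, 13/66) → index 1
j=2: u_2=47/240 ∈ [2/33, 13/66) → index 1
j=3: u_3=67/240 ∈ [17/66, 4/11) → index 4
j=4: u_4=29/80 ∈ [17/66, 4/11) → index 4
j=5: u_5=107/240 ∈ [4/11, 16/33) → index 5
j=6: u_6=127/240 ∈ [16/33, 35/66) → index 6
j=7: u_7=49/80 ∈ [35/66, 41/66) → index 7
j=8: u_8=167/240 ∈ [41/66, 47/66) → index 8
j=9: u_9=187/240 ∈ [47/66, 26/33) → index 9
j=10: u_10=69/80 ∈ [26/33, 59/66) → index 10
j=11: u_11=227/240 ∈ [59/66, 1) → index 11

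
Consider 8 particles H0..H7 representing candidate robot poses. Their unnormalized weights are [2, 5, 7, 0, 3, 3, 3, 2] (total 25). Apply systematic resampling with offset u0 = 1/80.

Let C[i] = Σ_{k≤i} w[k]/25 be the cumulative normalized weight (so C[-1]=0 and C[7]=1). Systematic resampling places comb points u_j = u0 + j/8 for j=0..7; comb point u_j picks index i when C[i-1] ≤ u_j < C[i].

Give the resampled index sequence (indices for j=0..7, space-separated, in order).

C = [2/25, 7/25, 14/25, 14/25, 17/25, 4/5, 23/25, 1]
j=0: u_0=1/80 ∈ [0, 2/25) → index 0
j=1: u_1=11/80 ∈ [2/25, 7/25) → index 1
j=2: u_2=21/80 ∈ [2/25, 7/25) → index 1
j=3: u_3=31/80 ∈ [7/25, 14/25) → index 2
j=4: u_4=41/80 ∈ [7/25, 14/25) → index 2
j=5: u_5=51/80 ∈ [14/25, 17/25) → index 4
j=6: u_6=61/80 ∈ [17/25, 4/5) → index 5
j=7: u_7=71/80 ∈ [4/5, 23/25) → index 6

0 1 1 2 2 4 5 6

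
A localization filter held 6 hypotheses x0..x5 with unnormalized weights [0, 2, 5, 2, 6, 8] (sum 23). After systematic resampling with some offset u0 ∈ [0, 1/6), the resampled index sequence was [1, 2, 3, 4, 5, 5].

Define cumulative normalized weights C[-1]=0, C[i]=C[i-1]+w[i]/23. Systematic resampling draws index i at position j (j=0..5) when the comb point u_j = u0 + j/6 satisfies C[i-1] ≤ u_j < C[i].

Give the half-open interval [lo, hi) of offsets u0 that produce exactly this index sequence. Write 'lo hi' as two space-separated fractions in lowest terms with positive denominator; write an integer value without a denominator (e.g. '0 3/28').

C = [0, 2/23, 7/23, 9/23, 15/23, 1]
j=0 picked index 1: u0 ∈ [0, 2/23)
j=1 picked index 2: u0 ∈ [-11/138, 19/138)
j=2 picked index 3: u0 ∈ [-2/69, 4/69)
j=3 picked index 4: u0 ∈ [-5/46, 7/46)
j=4 picked index 5: u0 ∈ [-1/69, 1/3)
j=5 picked index 5: u0 ∈ [-25/138, 1/6)
intersection: [0, 4/69)

0 4/69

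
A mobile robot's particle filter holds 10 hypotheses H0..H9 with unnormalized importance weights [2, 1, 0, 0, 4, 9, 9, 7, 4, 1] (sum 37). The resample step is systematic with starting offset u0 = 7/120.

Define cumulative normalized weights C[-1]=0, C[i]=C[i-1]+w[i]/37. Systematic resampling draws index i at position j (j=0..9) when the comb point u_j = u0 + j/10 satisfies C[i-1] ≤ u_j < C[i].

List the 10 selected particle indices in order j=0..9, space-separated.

1 4 5 5 6 6 6 7 7 8

C = [2/37, 3/37, 3/37, 3/37, 7/37, 16/37, 25/37, 32/37, 36/37, 1]
j=0: u_0=7/120 ∈ [2/37, 3/37) → index 1
j=1: u_1=19/120 ∈ [3/37, 7/37) → index 4
j=2: u_2=31/120 ∈ [7/37, 16/37) → index 5
j=3: u_3=43/120 ∈ [7/37, 16/37) → index 5
j=4: u_4=11/24 ∈ [16/37, 25/37) → index 6
j=5: u_5=67/120 ∈ [16/37, 25/37) → index 6
j=6: u_6=79/120 ∈ [16/37, 25/37) → index 6
j=7: u_7=91/120 ∈ [25/37, 32/37) → index 7
j=8: u_8=103/120 ∈ [25/37, 32/37) → index 7
j=9: u_9=23/24 ∈ [32/37, 36/37) → index 8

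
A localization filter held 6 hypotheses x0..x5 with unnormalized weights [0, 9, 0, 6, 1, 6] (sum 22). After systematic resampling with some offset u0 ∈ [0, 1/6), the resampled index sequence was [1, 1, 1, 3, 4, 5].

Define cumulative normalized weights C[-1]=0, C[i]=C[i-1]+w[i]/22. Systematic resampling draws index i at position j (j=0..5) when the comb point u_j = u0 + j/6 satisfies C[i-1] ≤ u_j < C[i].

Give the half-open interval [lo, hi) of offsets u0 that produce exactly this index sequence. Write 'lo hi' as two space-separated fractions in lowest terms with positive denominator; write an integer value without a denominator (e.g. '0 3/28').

C = [0, 9/22, 9/22, 15/22, 8/11, 1]
j=0 picked index 1: u0 ∈ [0, 9/22)
j=1 picked index 1: u0 ∈ [-1/6, 8/33)
j=2 picked index 1: u0 ∈ [-1/3, 5/66)
j=3 picked index 3: u0 ∈ [-1/11, 2/11)
j=4 picked index 4: u0 ∈ [1/66, 2/33)
j=5 picked index 5: u0 ∈ [-7/66, 1/6)
intersection: [1/66, 2/33)

1/66 2/33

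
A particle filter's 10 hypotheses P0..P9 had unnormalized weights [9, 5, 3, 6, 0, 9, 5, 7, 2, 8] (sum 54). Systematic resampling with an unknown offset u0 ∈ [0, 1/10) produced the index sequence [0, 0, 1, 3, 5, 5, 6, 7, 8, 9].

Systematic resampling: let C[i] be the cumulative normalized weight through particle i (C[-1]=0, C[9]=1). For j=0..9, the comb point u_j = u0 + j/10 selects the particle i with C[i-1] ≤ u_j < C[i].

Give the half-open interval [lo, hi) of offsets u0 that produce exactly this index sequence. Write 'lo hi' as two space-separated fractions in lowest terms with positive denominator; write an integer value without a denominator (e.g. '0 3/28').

C = [1/6, 7/27, 17/54, 23/54, 23/54, 16/27, 37/54, 22/27, 23/27, 1]
j=0 picked index 0: u0 ∈ [0, 1/6)
j=1 picked index 0: u0 ∈ [-1/10, 1/15)
j=2 picked index 1: u0 ∈ [-1/30, 8/135)
j=3 picked index 3: u0 ∈ [2/135, 17/135)
j=4 picked index 5: u0 ∈ [7/270, 26/135)
j=5 picked index 5: u0 ∈ [-2/27, 5/54)
j=6 picked index 6: u0 ∈ [-1/135, 23/270)
j=7 picked index 7: u0 ∈ [-2/135, 31/270)
j=8 picked index 8: u0 ∈ [2/135, 7/135)
j=9 picked index 9: u0 ∈ [-13/270, 1/10)
intersection: [7/270, 7/135)

7/270 7/135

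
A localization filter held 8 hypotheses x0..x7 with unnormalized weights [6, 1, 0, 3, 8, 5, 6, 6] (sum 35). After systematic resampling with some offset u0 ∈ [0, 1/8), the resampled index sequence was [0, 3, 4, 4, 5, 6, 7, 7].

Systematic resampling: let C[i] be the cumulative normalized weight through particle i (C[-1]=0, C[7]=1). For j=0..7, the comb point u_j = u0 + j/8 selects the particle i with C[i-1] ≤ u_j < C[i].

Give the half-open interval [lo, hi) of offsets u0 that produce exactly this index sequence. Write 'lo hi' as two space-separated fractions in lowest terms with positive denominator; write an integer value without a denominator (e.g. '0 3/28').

11/140 1/8

C = [6/35, 1/5, 1/5, 2/7, 18/35, 23/35, 29/35, 1]
j=0 picked index 0: u0 ∈ [0, 6/35)
j=1 picked index 3: u0 ∈ [3/40, 9/56)
j=2 picked index 4: u0 ∈ [1/28, 37/140)
j=3 picked index 4: u0 ∈ [-5/56, 39/280)
j=4 picked index 5: u0 ∈ [1/70, 11/70)
j=5 picked index 6: u0 ∈ [9/280, 57/280)
j=6 picked index 7: u0 ∈ [11/140, 1/4)
j=7 picked index 7: u0 ∈ [-13/280, 1/8)
intersection: [11/140, 1/8)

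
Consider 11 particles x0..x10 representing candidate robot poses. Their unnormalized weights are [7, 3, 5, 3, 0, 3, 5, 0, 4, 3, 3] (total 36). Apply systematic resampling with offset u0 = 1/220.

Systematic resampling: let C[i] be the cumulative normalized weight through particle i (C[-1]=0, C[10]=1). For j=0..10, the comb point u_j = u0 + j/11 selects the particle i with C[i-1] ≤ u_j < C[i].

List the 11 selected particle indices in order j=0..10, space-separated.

0 0 0 1 2 3 5 6 8 8 9

C = [7/36, 5/18, 5/12, 1/2, 1/2, 7/12, 13/18, 13/18, 5/6, 11/12, 1]
j=0: u_0=1/220 ∈ [0, 7/36) → index 0
j=1: u_1=21/220 ∈ [0, 7/36) → index 0
j=2: u_2=41/220 ∈ [0, 7/36) → index 0
j=3: u_3=61/220 ∈ [7/36, 5/18) → index 1
j=4: u_4=81/220 ∈ [5/18, 5/12) → index 2
j=5: u_5=101/220 ∈ [5/12, 1/2) → index 3
j=6: u_6=11/20 ∈ [1/2, 7/12) → index 5
j=7: u_7=141/220 ∈ [7/12, 13/18) → index 6
j=8: u_8=161/220 ∈ [13/18, 5/6) → index 8
j=9: u_9=181/220 ∈ [13/18, 5/6) → index 8
j=10: u_10=201/220 ∈ [5/6, 11/12) → index 9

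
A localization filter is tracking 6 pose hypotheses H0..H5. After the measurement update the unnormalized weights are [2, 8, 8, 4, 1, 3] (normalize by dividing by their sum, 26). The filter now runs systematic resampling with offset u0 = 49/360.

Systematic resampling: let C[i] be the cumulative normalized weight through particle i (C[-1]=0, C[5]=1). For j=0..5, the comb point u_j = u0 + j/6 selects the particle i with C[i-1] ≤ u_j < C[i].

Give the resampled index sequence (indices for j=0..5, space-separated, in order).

C = [1/13, 5/13, 9/13, 11/13, 23/26, 1]
j=0: u_0=49/360 ∈ [1/13, 5/13) → index 1
j=1: u_1=109/360 ∈ [1/13, 5/13) → index 1
j=2: u_2=169/360 ∈ [5/13, 9/13) → index 2
j=3: u_3=229/360 ∈ [5/13, 9/13) → index 2
j=4: u_4=289/360 ∈ [9/13, 11/13) → index 3
j=5: u_5=349/360 ∈ [23/26, 1) → index 5

1 1 2 2 3 5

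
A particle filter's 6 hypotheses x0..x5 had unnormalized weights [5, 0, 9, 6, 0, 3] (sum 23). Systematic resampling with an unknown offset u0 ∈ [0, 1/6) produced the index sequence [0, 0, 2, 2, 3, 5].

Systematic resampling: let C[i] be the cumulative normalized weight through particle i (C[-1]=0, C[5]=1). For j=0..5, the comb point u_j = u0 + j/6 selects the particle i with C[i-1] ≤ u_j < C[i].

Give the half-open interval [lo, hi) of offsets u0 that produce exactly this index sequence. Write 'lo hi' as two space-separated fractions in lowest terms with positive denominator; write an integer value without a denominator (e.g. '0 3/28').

C = [5/23, 5/23, 14/23, 20/23, 20/23, 1]
j=0 picked index 0: u0 ∈ [0, 5/23)
j=1 picked index 0: u0 ∈ [-1/6, 7/138)
j=2 picked index 2: u0 ∈ [-8/69, 19/69)
j=3 picked index 2: u0 ∈ [-13/46, 5/46)
j=4 picked index 3: u0 ∈ [-4/69, 14/69)
j=5 picked index 5: u0 ∈ [5/138, 1/6)
intersection: [5/138, 7/138)

5/138 7/138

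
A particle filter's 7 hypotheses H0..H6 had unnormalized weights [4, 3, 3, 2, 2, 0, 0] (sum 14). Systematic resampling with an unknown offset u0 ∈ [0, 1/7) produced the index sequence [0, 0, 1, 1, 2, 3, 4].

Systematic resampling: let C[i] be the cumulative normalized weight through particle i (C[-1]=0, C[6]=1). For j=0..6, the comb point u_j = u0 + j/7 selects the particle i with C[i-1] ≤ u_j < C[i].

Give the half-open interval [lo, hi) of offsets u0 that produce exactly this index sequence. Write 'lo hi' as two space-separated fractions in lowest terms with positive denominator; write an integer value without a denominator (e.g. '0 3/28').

0 1/14

C = [2/7, 1/2, 5/7, 6/7, 1, 1, 1]
j=0 picked index 0: u0 ∈ [0, 2/7)
j=1 picked index 0: u0 ∈ [-1/7, 1/7)
j=2 picked index 1: u0 ∈ [0, 3/14)
j=3 picked index 1: u0 ∈ [-1/7, 1/14)
j=4 picked index 2: u0 ∈ [-1/14, 1/7)
j=5 picked index 3: u0 ∈ [0, 1/7)
j=6 picked index 4: u0 ∈ [0, 1/7)
intersection: [0, 1/14)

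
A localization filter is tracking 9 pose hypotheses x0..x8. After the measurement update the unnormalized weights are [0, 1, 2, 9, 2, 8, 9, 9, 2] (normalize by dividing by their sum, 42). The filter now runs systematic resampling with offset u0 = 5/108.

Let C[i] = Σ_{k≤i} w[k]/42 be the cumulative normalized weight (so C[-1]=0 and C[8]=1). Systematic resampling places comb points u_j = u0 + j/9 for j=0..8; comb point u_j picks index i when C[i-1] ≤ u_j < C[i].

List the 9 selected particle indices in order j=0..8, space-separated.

2 3 3 5 5 6 6 7 7

C = [0, 1/42, 1/14, 2/7, 1/3, 11/21, 31/42, 20/21, 1]
j=0: u_0=5/108 ∈ [1/42, 1/14) → index 2
j=1: u_1=17/108 ∈ [1/14, 2/7) → index 3
j=2: u_2=29/108 ∈ [1/14, 2/7) → index 3
j=3: u_3=41/108 ∈ [1/3, 11/21) → index 5
j=4: u_4=53/108 ∈ [1/3, 11/21) → index 5
j=5: u_5=65/108 ∈ [11/21, 31/42) → index 6
j=6: u_6=77/108 ∈ [11/21, 31/42) → index 6
j=7: u_7=89/108 ∈ [31/42, 20/21) → index 7
j=8: u_8=101/108 ∈ [31/42, 20/21) → index 7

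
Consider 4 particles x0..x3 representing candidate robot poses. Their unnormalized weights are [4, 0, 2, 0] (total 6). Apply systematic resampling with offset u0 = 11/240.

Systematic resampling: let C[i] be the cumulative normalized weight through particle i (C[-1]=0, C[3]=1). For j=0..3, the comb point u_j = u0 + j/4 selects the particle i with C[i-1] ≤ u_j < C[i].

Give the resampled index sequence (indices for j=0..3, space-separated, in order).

0 0 0 2

C = [2/3, 2/3, 1, 1]
j=0: u_0=11/240 ∈ [0, 2/3) → index 0
j=1: u_1=71/240 ∈ [0, 2/3) → index 0
j=2: u_2=131/240 ∈ [0, 2/3) → index 0
j=3: u_3=191/240 ∈ [2/3, 1) → index 2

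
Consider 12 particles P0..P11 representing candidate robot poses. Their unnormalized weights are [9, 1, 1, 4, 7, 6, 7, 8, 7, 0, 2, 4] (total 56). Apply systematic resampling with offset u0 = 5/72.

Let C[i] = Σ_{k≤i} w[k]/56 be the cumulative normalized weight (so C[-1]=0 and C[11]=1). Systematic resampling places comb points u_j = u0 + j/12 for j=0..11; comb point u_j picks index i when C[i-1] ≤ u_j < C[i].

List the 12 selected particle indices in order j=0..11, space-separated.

C = [9/56, 5/28, 11/56, 15/56, 11/28, 1/2, 5/8, 43/56, 25/28, 25/28, 13/14, 1]
j=0: u_0=5/72 ∈ [0, 9/56) → index 0
j=1: u_1=11/72 ∈ [0, 9/56) → index 0
j=2: u_2=17/72 ∈ [11/56, 15/56) → index 3
j=3: u_3=23/72 ∈ [15/56, 11/28) → index 4
j=4: u_4=29/72 ∈ [11/28, 1/2) → index 5
j=5: u_5=35/72 ∈ [11/28, 1/2) → index 5
j=6: u_6=41/72 ∈ [1/2, 5/8) → index 6
j=7: u_7=47/72 ∈ [5/8, 43/56) → index 7
j=8: u_8=53/72 ∈ [5/8, 43/56) → index 7
j=9: u_9=59/72 ∈ [43/56, 25/28) → index 8
j=10: u_10=65/72 ∈ [25/28, 13/14) → index 10
j=11: u_11=71/72 ∈ [13/14, 1) → index 11

0 0 3 4 5 5 6 7 7 8 10 11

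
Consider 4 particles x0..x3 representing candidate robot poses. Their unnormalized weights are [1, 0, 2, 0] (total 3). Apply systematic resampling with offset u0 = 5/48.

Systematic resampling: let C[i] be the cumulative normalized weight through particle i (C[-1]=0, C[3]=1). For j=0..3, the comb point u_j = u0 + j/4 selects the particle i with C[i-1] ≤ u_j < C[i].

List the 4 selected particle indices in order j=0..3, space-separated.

0 2 2 2

C = [1/3, 1/3, 1, 1]
j=0: u_0=5/48 ∈ [0, 1/3) → index 0
j=1: u_1=17/48 ∈ [1/3, 1) → index 2
j=2: u_2=29/48 ∈ [1/3, 1) → index 2
j=3: u_3=41/48 ∈ [1/3, 1) → index 2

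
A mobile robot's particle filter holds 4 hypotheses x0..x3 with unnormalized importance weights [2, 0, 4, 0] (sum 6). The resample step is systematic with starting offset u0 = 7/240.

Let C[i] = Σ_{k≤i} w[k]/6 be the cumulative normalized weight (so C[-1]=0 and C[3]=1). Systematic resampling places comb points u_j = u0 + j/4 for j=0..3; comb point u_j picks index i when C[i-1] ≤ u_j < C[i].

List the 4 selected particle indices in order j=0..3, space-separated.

0 0 2 2

C = [1/3, 1/3, 1, 1]
j=0: u_0=7/240 ∈ [0, 1/3) → index 0
j=1: u_1=67/240 ∈ [0, 1/3) → index 0
j=2: u_2=127/240 ∈ [1/3, 1) → index 2
j=3: u_3=187/240 ∈ [1/3, 1) → index 2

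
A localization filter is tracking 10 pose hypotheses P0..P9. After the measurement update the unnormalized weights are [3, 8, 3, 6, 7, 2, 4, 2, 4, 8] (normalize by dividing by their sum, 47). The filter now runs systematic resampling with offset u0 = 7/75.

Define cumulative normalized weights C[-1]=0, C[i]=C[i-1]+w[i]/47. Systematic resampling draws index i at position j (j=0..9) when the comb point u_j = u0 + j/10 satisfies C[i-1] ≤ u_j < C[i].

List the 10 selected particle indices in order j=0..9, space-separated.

C = [3/47, 11/47, 14/47, 20/47, 27/47, 29/47, 33/47, 35/47, 39/47, 1]
j=0: u_0=7/75 ∈ [3/47, 11/47) → index 1
j=1: u_1=29/150 ∈ [3/47, 11/47) → index 1
j=2: u_2=22/75 ∈ [11/47, 14/47) → index 2
j=3: u_3=59/150 ∈ [14/47, 20/47) → index 3
j=4: u_4=37/75 ∈ [20/47, 27/47) → index 4
j=5: u_5=89/150 ∈ [27/47, 29/47) → index 5
j=6: u_6=52/75 ∈ [29/47, 33/47) → index 6
j=7: u_7=119/150 ∈ [35/47, 39/47) → index 8
j=8: u_8=67/75 ∈ [39/47, 1) → index 9
j=9: u_9=149/150 ∈ [39/47, 1) → index 9

1 1 2 3 4 5 6 8 9 9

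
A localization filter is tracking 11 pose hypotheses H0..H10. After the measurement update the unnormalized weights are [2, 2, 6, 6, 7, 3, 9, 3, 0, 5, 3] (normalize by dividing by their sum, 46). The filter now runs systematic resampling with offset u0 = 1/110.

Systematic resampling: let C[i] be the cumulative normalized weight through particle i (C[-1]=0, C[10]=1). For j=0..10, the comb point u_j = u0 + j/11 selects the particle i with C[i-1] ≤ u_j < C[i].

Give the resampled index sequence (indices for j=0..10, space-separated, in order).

0 2 2 3 4 4 5 6 6 9 9

C = [1/23, 2/23, 5/23, 8/23, 1/2, 13/23, 35/46, 19/23, 19/23, 43/46, 1]
j=0: u_0=1/110 ∈ [0, 1/23) → index 0
j=1: u_1=1/10 ∈ [2/23, 5/23) → index 2
j=2: u_2=21/110 ∈ [2/23, 5/23) → index 2
j=3: u_3=31/110 ∈ [5/23, 8/23) → index 3
j=4: u_4=41/110 ∈ [8/23, 1/2) → index 4
j=5: u_5=51/110 ∈ [8/23, 1/2) → index 4
j=6: u_6=61/110 ∈ [1/2, 13/23) → index 5
j=7: u_7=71/110 ∈ [13/23, 35/46) → index 6
j=8: u_8=81/110 ∈ [13/23, 35/46) → index 6
j=9: u_9=91/110 ∈ [19/23, 43/46) → index 9
j=10: u_10=101/110 ∈ [19/23, 43/46) → index 9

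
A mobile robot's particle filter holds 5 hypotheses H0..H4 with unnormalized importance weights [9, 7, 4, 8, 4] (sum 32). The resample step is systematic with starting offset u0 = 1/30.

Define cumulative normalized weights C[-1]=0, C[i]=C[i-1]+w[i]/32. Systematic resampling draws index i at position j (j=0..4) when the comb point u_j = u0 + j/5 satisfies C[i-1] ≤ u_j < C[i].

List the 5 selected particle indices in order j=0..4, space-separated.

0 0 1 3 3

C = [9/32, 1/2, 5/8, 7/8, 1]
j=0: u_0=1/30 ∈ [0, 9/32) → index 0
j=1: u_1=7/30 ∈ [0, 9/32) → index 0
j=2: u_2=13/30 ∈ [9/32, 1/2) → index 1
j=3: u_3=19/30 ∈ [5/8, 7/8) → index 3
j=4: u_4=5/6 ∈ [5/8, 7/8) → index 3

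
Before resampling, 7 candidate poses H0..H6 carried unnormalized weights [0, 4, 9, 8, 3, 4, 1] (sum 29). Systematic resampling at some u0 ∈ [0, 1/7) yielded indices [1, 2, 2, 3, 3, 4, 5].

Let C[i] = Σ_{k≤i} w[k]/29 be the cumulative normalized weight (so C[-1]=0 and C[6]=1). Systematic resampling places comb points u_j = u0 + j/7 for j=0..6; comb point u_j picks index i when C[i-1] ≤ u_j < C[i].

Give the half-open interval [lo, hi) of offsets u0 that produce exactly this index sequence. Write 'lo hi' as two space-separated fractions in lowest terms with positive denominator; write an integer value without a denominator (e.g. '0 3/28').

4/203 22/203

C = [0, 4/29, 13/29, 21/29, 24/29, 28/29, 1]
j=0 picked index 1: u0 ∈ [0, 4/29)
j=1 picked index 2: u0 ∈ [-1/203, 62/203)
j=2 picked index 2: u0 ∈ [-30/203, 33/203)
j=3 picked index 3: u0 ∈ [4/203, 60/203)
j=4 picked index 3: u0 ∈ [-25/203, 31/203)
j=5 picked index 4: u0 ∈ [2/203, 23/203)
j=6 picked index 5: u0 ∈ [-6/203, 22/203)
intersection: [4/203, 22/203)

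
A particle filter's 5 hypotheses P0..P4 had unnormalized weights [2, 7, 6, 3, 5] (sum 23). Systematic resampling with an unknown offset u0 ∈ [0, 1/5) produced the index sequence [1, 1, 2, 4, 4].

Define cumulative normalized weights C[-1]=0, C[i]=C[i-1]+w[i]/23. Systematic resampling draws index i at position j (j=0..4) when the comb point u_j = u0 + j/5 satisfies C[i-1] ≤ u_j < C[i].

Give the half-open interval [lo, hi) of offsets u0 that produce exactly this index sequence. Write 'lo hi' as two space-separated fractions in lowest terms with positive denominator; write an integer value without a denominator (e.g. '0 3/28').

C = [2/23, 9/23, 15/23, 18/23, 1]
j=0 picked index 1: u0 ∈ [2/23, 9/23)
j=1 picked index 1: u0 ∈ [-13/115, 22/115)
j=2 picked index 2: u0 ∈ [-1/115, 29/115)
j=3 picked index 4: u0 ∈ [21/115, 2/5)
j=4 picked index 4: u0 ∈ [-2/115, 1/5)
intersection: [21/115, 22/115)

21/115 22/115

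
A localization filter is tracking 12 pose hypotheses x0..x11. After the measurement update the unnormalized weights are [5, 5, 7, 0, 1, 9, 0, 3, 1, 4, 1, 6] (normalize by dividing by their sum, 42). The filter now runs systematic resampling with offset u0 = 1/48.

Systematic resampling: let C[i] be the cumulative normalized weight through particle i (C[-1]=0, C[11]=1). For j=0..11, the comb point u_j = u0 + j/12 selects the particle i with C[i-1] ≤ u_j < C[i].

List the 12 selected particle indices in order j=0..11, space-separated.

0 0 1 2 2 5 5 5 7 9 10 11

C = [5/42, 5/21, 17/42, 17/42, 3/7, 9/14, 9/14, 5/7, 31/42, 5/6, 6/7, 1]
j=0: u_0=1/48 ∈ [0, 5/42) → index 0
j=1: u_1=5/48 ∈ [0, 5/42) → index 0
j=2: u_2=3/16 ∈ [5/42, 5/21) → index 1
j=3: u_3=13/48 ∈ [5/21, 17/42) → index 2
j=4: u_4=17/48 ∈ [5/21, 17/42) → index 2
j=5: u_5=7/16 ∈ [3/7, 9/14) → index 5
j=6: u_6=25/48 ∈ [3/7, 9/14) → index 5
j=7: u_7=29/48 ∈ [3/7, 9/14) → index 5
j=8: u_8=11/16 ∈ [9/14, 5/7) → index 7
j=9: u_9=37/48 ∈ [31/42, 5/6) → index 9
j=10: u_10=41/48 ∈ [5/6, 6/7) → index 10
j=11: u_11=15/16 ∈ [6/7, 1) → index 11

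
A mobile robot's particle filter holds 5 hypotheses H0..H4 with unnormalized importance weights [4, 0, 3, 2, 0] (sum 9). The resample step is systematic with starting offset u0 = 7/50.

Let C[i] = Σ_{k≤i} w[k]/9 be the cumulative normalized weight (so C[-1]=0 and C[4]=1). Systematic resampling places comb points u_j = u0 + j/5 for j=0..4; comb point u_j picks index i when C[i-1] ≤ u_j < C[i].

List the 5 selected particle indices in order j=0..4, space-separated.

C = [4/9, 4/9, 7/9, 1, 1]
j=0: u_0=7/50 ∈ [0, 4/9) → index 0
j=1: u_1=17/50 ∈ [0, 4/9) → index 0
j=2: u_2=27/50 ∈ [4/9, 7/9) → index 2
j=3: u_3=37/50 ∈ [4/9, 7/9) → index 2
j=4: u_4=47/50 ∈ [7/9, 1) → index 3

0 0 2 2 3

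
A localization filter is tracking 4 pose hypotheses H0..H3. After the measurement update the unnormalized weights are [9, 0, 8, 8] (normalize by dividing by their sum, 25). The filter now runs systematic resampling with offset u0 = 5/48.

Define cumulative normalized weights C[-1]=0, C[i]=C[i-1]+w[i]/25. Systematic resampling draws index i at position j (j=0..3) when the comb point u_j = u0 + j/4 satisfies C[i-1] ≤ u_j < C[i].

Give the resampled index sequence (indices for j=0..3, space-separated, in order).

C = [9/25, 9/25, 17/25, 1]
j=0: u_0=5/48 ∈ [0, 9/25) → index 0
j=1: u_1=17/48 ∈ [0, 9/25) → index 0
j=2: u_2=29/48 ∈ [9/25, 17/25) → index 2
j=3: u_3=41/48 ∈ [17/25, 1) → index 3

0 0 2 3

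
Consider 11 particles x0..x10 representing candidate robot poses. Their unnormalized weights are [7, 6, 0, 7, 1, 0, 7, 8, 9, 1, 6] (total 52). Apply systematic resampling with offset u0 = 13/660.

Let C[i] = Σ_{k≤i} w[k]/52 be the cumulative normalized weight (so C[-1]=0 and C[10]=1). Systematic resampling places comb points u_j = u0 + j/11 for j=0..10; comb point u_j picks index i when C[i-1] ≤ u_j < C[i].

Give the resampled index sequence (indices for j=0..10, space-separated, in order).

0 0 1 3 3 6 7 7 8 8 10

C = [7/52, 1/4, 1/4, 5/13, 21/52, 21/52, 7/13, 9/13, 45/52, 23/26, 1]
j=0: u_0=13/660 ∈ [0, 7/52) → index 0
j=1: u_1=73/660 ∈ [0, 7/52) → index 0
j=2: u_2=133/660 ∈ [7/52, 1/4) → index 1
j=3: u_3=193/660 ∈ [1/4, 5/13) → index 3
j=4: u_4=23/60 ∈ [1/4, 5/13) → index 3
j=5: u_5=313/660 ∈ [21/52, 7/13) → index 6
j=6: u_6=373/660 ∈ [7/13, 9/13) → index 7
j=7: u_7=433/660 ∈ [7/13, 9/13) → index 7
j=8: u_8=493/660 ∈ [9/13, 45/52) → index 8
j=9: u_9=553/660 ∈ [9/13, 45/52) → index 8
j=10: u_10=613/660 ∈ [23/26, 1) → index 10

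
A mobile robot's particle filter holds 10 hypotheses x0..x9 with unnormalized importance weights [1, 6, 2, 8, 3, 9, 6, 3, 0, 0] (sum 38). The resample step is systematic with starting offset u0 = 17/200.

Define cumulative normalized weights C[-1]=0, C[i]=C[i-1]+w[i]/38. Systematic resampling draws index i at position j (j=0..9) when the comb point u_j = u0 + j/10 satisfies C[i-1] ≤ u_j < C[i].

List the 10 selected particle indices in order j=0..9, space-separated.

1 2 3 3 4 5 5 6 6 7

C = [1/38, 7/38, 9/38, 17/38, 10/19, 29/38, 35/38, 1, 1, 1]
j=0: u_0=17/200 ∈ [1/38, 7/38) → index 1
j=1: u_1=37/200 ∈ [7/38, 9/38) → index 2
j=2: u_2=57/200 ∈ [9/38, 17/38) → index 3
j=3: u_3=77/200 ∈ [9/38, 17/38) → index 3
j=4: u_4=97/200 ∈ [17/38, 10/19) → index 4
j=5: u_5=117/200 ∈ [10/19, 29/38) → index 5
j=6: u_6=137/200 ∈ [10/19, 29/38) → index 5
j=7: u_7=157/200 ∈ [29/38, 35/38) → index 6
j=8: u_8=177/200 ∈ [29/38, 35/38) → index 6
j=9: u_9=197/200 ∈ [35/38, 1) → index 7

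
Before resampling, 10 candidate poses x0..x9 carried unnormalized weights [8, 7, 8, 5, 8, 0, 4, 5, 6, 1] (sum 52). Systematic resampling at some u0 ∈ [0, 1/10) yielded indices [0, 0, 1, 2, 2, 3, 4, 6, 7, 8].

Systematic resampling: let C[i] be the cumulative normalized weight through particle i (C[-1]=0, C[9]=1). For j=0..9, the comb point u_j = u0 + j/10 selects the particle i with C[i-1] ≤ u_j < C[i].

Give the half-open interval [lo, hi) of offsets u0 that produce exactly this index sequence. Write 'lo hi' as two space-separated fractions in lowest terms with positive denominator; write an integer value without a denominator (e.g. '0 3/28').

C = [2/13, 15/52, 23/52, 7/13, 9/13, 9/13, 10/13, 45/52, 51/52, 1]
j=0 picked index 0: u0 ∈ [0, 2/13)
j=1 picked index 0: u0 ∈ [-1/10, 7/130)
j=2 picked index 1: u0 ∈ [-3/65, 23/260)
j=3 picked index 2: u0 ∈ [-3/260, 37/260)
j=4 picked index 2: u0 ∈ [-29/260, 11/260)
j=5 picked index 3: u0 ∈ [-3/52, 1/26)
j=6 picked index 4: u0 ∈ [-4/65, 6/65)
j=7 picked index 6: u0 ∈ [-1/130, 9/130)
j=8 picked index 7: u0 ∈ [-2/65, 17/260)
j=9 picked index 8: u0 ∈ [-9/260, 21/260)
intersection: [0, 1/26)

0 1/26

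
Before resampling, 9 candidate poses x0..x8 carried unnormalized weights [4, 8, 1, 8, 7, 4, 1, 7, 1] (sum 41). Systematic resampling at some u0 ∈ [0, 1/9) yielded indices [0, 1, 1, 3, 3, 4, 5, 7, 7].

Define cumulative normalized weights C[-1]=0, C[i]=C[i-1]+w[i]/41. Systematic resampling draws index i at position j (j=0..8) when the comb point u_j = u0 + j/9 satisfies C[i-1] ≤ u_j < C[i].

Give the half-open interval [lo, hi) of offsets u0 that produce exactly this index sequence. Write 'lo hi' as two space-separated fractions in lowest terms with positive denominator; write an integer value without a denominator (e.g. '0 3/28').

C = [4/41, 12/41, 13/41, 21/41, 28/41, 32/41, 33/41, 40/41, 1]
j=0 picked index 0: u0 ∈ [0, 4/41)
j=1 picked index 1: u0 ∈ [-5/369, 67/369)
j=2 picked index 1: u0 ∈ [-46/369, 26/369)
j=3 picked index 3: u0 ∈ [-2/123, 22/123)
j=4 picked index 3: u0 ∈ [-47/369, 25/369)
j=5 picked index 4: u0 ∈ [-16/369, 47/369)
j=6 picked index 5: u0 ∈ [2/123, 14/123)
j=7 picked index 7: u0 ∈ [10/369, 73/369)
j=8 picked index 7: u0 ∈ [-31/369, 32/369)
intersection: [10/369, 25/369)

10/369 25/369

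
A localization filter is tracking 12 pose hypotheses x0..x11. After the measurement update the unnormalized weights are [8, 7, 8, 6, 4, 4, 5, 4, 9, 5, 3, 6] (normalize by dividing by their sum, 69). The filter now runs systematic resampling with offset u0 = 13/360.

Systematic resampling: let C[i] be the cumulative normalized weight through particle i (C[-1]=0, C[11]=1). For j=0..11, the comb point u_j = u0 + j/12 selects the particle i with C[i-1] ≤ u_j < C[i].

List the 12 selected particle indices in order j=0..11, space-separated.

C = [8/69, 5/23, 1/3, 29/69, 11/23, 37/69, 14/23, 2/3, 55/69, 20/23, 21/23, 1]
j=0: u_0=13/360 ∈ [0, 8/69) → index 0
j=1: u_1=43/360 ∈ [8/69, 5/23) → index 1
j=2: u_2=73/360 ∈ [8/69, 5/23) → index 1
j=3: u_3=103/360 ∈ [5/23, 1/3) → index 2
j=4: u_4=133/360 ∈ [1/3, 29/69) → index 3
j=5: u_5=163/360 ∈ [29/69, 11/23) → index 4
j=6: u_6=193/360 ∈ [11/23, 37/69) → index 5
j=7: u_7=223/360 ∈ [14/23, 2/3) → index 7
j=8: u_8=253/360 ∈ [2/3, 55/69) → index 8
j=9: u_9=283/360 ∈ [2/3, 55/69) → index 8
j=10: u_10=313/360 ∈ [55/69, 20/23) → index 9
j=11: u_11=343/360 ∈ [21/23, 1) → index 11

0 1 1 2 3 4 5 7 8 8 9 11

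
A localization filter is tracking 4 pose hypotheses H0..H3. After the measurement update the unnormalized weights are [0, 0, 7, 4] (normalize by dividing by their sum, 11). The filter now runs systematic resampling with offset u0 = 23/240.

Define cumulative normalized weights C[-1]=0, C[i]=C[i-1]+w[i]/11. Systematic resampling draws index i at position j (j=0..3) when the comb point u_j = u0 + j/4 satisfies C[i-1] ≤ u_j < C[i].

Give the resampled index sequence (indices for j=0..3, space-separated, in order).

2 2 2 3

C = [0, 0, 7/11, 1]
j=0: u_0=23/240 ∈ [0, 7/11) → index 2
j=1: u_1=83/240 ∈ [0, 7/11) → index 2
j=2: u_2=143/240 ∈ [0, 7/11) → index 2
j=3: u_3=203/240 ∈ [7/11, 1) → index 3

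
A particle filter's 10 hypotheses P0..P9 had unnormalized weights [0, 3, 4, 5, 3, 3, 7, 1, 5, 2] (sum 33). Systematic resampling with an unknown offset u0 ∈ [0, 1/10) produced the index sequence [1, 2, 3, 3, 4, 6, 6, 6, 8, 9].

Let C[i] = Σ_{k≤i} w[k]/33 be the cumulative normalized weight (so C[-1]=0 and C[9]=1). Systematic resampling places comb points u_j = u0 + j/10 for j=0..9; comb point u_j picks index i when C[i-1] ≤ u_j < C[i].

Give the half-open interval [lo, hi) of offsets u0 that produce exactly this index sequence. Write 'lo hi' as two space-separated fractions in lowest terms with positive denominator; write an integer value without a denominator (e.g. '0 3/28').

1/22 3/55

C = [0, 1/11, 7/33, 4/11, 5/11, 6/11, 25/33, 26/33, 31/33, 1]
j=0 picked index 1: u0 ∈ [0, 1/11)
j=1 picked index 2: u0 ∈ [-1/110, 37/330)
j=2 picked index 3: u0 ∈ [2/165, 9/55)
j=3 picked index 3: u0 ∈ [-29/330, 7/110)
j=4 picked index 4: u0 ∈ [-2/55, 3/55)
j=5 picked index 6: u0 ∈ [1/22, 17/66)
j=6 picked index 6: u0 ∈ [-3/55, 26/165)
j=7 picked index 6: u0 ∈ [-17/110, 19/330)
j=8 picked index 8: u0 ∈ [-2/165, 23/165)
j=9 picked index 9: u0 ∈ [13/330, 1/10)
intersection: [1/22, 3/55)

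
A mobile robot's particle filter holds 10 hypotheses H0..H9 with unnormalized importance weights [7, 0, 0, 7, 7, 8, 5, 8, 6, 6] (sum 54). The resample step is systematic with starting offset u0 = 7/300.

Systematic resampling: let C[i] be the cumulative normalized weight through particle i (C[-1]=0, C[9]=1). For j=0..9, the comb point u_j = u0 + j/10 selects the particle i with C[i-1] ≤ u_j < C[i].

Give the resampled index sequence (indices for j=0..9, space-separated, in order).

0 0 3 4 5 5 6 7 8 9

C = [7/54, 7/54, 7/54, 7/27, 7/18, 29/54, 17/27, 7/9, 8/9, 1]
j=0: u_0=7/300 ∈ [0, 7/54) → index 0
j=1: u_1=37/300 ∈ [0, 7/54) → index 0
j=2: u_2=67/300 ∈ [7/54, 7/27) → index 3
j=3: u_3=97/300 ∈ [7/27, 7/18) → index 4
j=4: u_4=127/300 ∈ [7/18, 29/54) → index 5
j=5: u_5=157/300 ∈ [7/18, 29/54) → index 5
j=6: u_6=187/300 ∈ [29/54, 17/27) → index 6
j=7: u_7=217/300 ∈ [17/27, 7/9) → index 7
j=8: u_8=247/300 ∈ [7/9, 8/9) → index 8
j=9: u_9=277/300 ∈ [8/9, 1) → index 9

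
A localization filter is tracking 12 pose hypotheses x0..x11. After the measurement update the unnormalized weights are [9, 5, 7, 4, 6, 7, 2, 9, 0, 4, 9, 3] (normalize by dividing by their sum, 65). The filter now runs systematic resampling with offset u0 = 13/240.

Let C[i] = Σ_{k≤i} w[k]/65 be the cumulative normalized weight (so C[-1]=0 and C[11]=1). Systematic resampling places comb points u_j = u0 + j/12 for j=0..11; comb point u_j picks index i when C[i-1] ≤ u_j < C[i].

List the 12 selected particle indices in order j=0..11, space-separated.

C = [9/65, 14/65, 21/65, 5/13, 31/65, 38/65, 8/13, 49/65, 49/65, 53/65, 62/65, 1]
j=0: u_0=13/240 ∈ [0, 9/65) → index 0
j=1: u_1=11/80 ∈ [0, 9/65) → index 0
j=2: u_2=53/240 ∈ [14/65, 21/65) → index 2
j=3: u_3=73/240 ∈ [14/65, 21/65) → index 2
j=4: u_4=31/80 ∈ [5/13, 31/65) → index 4
j=5: u_5=113/240 ∈ [5/13, 31/65) → index 4
j=6: u_6=133/240 ∈ [31/65, 38/65) → index 5
j=7: u_7=51/80 ∈ [8/13, 49/65) → index 7
j=8: u_8=173/240 ∈ [8/13, 49/65) → index 7
j=9: u_9=193/240 ∈ [49/65, 53/65) → index 9
j=10: u_10=71/80 ∈ [53/65, 62/65) → index 10
j=11: u_11=233/240 ∈ [62/65, 1) → index 11

0 0 2 2 4 4 5 7 7 9 10 11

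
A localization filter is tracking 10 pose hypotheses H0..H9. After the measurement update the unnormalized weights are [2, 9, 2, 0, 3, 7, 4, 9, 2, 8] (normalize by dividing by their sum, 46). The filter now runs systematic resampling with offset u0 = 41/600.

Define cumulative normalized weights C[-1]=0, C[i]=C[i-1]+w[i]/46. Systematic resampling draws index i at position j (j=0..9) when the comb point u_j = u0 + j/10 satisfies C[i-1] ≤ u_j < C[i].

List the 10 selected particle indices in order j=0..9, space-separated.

1 1 2 5 5 6 7 7 9 9

C = [1/23, 11/46, 13/46, 13/46, 8/23, 1/2, 27/46, 18/23, 19/23, 1]
j=0: u_0=41/600 ∈ [1/23, 11/46) → index 1
j=1: u_1=101/600 ∈ [1/23, 11/46) → index 1
j=2: u_2=161/600 ∈ [11/46, 13/46) → index 2
j=3: u_3=221/600 ∈ [8/23, 1/2) → index 5
j=4: u_4=281/600 ∈ [8/23, 1/2) → index 5
j=5: u_5=341/600 ∈ [1/2, 27/46) → index 6
j=6: u_6=401/600 ∈ [27/46, 18/23) → index 7
j=7: u_7=461/600 ∈ [27/46, 18/23) → index 7
j=8: u_8=521/600 ∈ [19/23, 1) → index 9
j=9: u_9=581/600 ∈ [19/23, 1) → index 9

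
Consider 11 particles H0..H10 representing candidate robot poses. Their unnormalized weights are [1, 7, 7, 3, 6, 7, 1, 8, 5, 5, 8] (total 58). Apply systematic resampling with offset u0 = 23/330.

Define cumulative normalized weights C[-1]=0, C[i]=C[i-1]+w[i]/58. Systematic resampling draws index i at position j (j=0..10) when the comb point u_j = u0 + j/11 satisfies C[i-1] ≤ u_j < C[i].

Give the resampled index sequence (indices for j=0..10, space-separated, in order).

1 2 2 4 5 5 7 8 9 10 10

C = [1/58, 4/29, 15/58, 9/29, 12/29, 31/58, 16/29, 20/29, 45/58, 25/29, 1]
j=0: u_0=23/330 ∈ [1/58, 4/29) → index 1
j=1: u_1=53/330 ∈ [4/29, 15/58) → index 2
j=2: u_2=83/330 ∈ [4/29, 15/58) → index 2
j=3: u_3=113/330 ∈ [9/29, 12/29) → index 4
j=4: u_4=13/30 ∈ [12/29, 31/58) → index 5
j=5: u_5=173/330 ∈ [12/29, 31/58) → index 5
j=6: u_6=203/330 ∈ [16/29, 20/29) → index 7
j=7: u_7=233/330 ∈ [20/29, 45/58) → index 8
j=8: u_8=263/330 ∈ [45/58, 25/29) → index 9
j=9: u_9=293/330 ∈ [25/29, 1) → index 10
j=10: u_10=323/330 ∈ [25/29, 1) → index 10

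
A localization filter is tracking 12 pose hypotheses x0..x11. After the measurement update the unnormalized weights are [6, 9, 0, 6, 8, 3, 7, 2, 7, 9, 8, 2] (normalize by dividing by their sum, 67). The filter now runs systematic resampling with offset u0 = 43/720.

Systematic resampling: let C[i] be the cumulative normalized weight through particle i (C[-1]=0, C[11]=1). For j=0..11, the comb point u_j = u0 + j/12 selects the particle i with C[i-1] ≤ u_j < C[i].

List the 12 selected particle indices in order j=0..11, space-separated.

C = [6/67, 15/67, 15/67, 21/67, 29/67, 32/67, 39/67, 41/67, 48/67, 57/67, 65/67, 1]
j=0: u_0=43/720 ∈ [0, 6/67) → index 0
j=1: u_1=103/720 ∈ [6/67, 15/67) → index 1
j=2: u_2=163/720 ∈ [15/67, 21/67) → index 3
j=3: u_3=223/720 ∈ [15/67, 21/67) → index 3
j=4: u_4=283/720 ∈ [21/67, 29/67) → index 4
j=5: u_5=343/720 ∈ [29/67, 32/67) → index 5
j=6: u_6=403/720 ∈ [32/67, 39/67) → index 6
j=7: u_7=463/720 ∈ [41/67, 48/67) → index 8
j=8: u_8=523/720 ∈ [48/67, 57/67) → index 9
j=9: u_9=583/720 ∈ [48/67, 57/67) → index 9
j=10: u_10=643/720 ∈ [57/67, 65/67) → index 10
j=11: u_11=703/720 ∈ [65/67, 1) → index 11

0 1 3 3 4 5 6 8 9 9 10 11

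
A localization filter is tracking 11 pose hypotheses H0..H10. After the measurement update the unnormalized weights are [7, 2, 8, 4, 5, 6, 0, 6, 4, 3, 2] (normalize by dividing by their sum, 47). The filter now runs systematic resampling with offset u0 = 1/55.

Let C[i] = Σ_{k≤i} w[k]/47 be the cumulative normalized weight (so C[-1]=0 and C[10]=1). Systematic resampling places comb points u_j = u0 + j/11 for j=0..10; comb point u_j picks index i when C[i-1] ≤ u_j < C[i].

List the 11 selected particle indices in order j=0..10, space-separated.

C = [7/47, 9/47, 17/47, 21/47, 26/47, 32/47, 32/47, 38/47, 42/47, 45/47, 1]
j=0: u_0=1/55 ∈ [0, 7/47) → index 0
j=1: u_1=6/55 ∈ [0, 7/47) → index 0
j=2: u_2=1/5 ∈ [9/47, 17/47) → index 2
j=3: u_3=16/55 ∈ [9/47, 17/47) → index 2
j=4: u_4=21/55 ∈ [17/47, 21/47) → index 3
j=5: u_5=26/55 ∈ [21/47, 26/47) → index 4
j=6: u_6=31/55 ∈ [26/47, 32/47) → index 5
j=7: u_7=36/55 ∈ [26/47, 32/47) → index 5
j=8: u_8=41/55 ∈ [32/47, 38/47) → index 7
j=9: u_9=46/55 ∈ [38/47, 42/47) → index 8
j=10: u_10=51/55 ∈ [42/47, 45/47) → index 9

0 0 2 2 3 4 5 5 7 8 9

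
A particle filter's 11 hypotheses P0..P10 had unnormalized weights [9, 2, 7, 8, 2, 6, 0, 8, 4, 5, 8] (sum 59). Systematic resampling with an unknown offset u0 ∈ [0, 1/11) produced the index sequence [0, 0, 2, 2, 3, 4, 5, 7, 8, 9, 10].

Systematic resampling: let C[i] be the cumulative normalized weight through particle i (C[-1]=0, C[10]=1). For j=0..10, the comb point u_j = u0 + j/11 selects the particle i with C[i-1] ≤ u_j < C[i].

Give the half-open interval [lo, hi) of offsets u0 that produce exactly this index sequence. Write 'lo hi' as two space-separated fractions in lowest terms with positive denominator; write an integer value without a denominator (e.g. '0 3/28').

C = [9/59, 11/59, 18/59, 26/59, 28/59, 34/59, 34/59, 42/59, 46/59, 51/59, 1]
j=0 picked index 0: u0 ∈ [0, 9/59)
j=1 picked index 0: u0 ∈ [-1/11, 40/649)
j=2 picked index 2: u0 ∈ [3/649, 80/649)
j=3 picked index 2: u0 ∈ [-56/649, 21/649)
j=4 picked index 3: u0 ∈ [-38/649, 50/649)
j=5 picked index 4: u0 ∈ [-9/649, 13/649)
j=6 picked index 5: u0 ∈ [-46/649, 20/649)
j=7 picked index 7: u0 ∈ [-39/649, 49/649)
j=8 picked index 8: u0 ∈ [-10/649, 34/649)
j=9 picked index 9: u0 ∈ [-25/649, 30/649)
j=10 picked index 10: u0 ∈ [-29/649, 1/11)
intersection: [3/649, 13/649)

3/649 13/649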